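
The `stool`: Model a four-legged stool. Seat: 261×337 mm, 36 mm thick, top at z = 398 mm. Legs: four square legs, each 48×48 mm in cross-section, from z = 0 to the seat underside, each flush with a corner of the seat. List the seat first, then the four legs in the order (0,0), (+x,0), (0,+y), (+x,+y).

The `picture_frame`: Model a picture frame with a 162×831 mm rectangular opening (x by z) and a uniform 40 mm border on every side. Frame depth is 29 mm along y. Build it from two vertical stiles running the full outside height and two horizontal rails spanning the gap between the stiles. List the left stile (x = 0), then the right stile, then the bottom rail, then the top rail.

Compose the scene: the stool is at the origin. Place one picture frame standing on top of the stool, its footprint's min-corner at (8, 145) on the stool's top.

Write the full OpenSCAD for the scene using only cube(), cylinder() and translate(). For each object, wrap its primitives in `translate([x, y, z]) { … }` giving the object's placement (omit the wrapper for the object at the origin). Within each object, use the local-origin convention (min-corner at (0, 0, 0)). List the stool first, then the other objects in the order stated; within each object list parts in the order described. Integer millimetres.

translate([0, 0, 362]) cube([261, 337, 36]);
cube([48, 48, 362]);
translate([213, 0, 0]) cube([48, 48, 362]);
translate([0, 289, 0]) cube([48, 48, 362]);
translate([213, 289, 0]) cube([48, 48, 362]);
translate([8, 145, 398]) {
  cube([40, 29, 911]);
  translate([202, 0, 0]) cube([40, 29, 911]);
  translate([40, 0, 0]) cube([162, 29, 40]);
  translate([40, 0, 871]) cube([162, 29, 40]);
}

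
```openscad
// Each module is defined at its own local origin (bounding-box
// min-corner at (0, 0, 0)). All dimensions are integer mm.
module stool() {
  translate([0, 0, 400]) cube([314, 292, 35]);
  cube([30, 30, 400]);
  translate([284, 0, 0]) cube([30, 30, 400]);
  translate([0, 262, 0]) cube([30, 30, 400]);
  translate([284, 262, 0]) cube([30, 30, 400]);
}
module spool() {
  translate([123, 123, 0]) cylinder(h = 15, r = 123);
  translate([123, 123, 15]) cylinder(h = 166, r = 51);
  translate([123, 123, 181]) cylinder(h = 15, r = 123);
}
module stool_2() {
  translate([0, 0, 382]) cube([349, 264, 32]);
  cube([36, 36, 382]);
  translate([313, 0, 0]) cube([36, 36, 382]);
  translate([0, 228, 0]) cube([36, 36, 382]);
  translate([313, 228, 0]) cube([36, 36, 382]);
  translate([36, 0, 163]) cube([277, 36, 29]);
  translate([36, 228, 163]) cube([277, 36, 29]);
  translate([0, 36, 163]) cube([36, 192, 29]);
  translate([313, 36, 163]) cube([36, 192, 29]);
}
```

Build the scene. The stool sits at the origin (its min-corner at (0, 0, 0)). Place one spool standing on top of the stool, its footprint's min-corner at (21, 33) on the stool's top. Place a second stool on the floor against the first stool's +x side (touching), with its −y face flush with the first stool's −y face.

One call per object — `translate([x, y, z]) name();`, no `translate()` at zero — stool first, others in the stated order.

stool();
translate([21, 33, 435]) spool();
translate([314, 0, 0]) stool_2();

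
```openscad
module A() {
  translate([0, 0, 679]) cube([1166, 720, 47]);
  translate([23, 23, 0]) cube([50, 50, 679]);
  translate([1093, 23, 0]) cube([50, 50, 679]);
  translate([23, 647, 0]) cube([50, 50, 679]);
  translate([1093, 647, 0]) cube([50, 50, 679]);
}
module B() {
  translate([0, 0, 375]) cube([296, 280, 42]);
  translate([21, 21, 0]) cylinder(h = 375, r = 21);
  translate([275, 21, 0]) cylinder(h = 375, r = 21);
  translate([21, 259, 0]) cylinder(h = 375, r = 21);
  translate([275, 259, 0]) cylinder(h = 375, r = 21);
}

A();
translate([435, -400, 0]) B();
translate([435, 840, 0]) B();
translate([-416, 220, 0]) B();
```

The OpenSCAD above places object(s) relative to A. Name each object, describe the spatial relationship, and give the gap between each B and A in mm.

A is a table. B is a stool. Three stools sit around the table at the −y, +y, −x sides. The gap between each stool and the table is 120 mm.

Each stool's nearest face is 120 mm from the table's bounding box.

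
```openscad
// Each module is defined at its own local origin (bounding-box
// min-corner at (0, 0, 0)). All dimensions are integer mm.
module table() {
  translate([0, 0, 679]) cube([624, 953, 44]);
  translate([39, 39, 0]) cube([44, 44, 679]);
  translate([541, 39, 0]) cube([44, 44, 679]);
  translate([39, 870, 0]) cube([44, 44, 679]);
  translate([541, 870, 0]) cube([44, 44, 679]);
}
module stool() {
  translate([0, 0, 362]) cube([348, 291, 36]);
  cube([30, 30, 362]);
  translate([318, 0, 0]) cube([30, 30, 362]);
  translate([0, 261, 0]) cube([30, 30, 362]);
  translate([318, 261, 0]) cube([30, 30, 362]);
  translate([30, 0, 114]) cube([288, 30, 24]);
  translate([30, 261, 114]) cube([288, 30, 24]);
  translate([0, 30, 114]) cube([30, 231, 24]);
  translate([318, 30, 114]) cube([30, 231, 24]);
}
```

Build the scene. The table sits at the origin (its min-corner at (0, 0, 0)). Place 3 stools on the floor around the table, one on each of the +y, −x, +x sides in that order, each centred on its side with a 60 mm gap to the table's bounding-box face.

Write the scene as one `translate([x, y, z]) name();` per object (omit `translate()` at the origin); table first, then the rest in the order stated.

table();
translate([138, 1013, 0]) stool();
translate([-408, 331, 0]) stool();
translate([684, 331, 0]) stool();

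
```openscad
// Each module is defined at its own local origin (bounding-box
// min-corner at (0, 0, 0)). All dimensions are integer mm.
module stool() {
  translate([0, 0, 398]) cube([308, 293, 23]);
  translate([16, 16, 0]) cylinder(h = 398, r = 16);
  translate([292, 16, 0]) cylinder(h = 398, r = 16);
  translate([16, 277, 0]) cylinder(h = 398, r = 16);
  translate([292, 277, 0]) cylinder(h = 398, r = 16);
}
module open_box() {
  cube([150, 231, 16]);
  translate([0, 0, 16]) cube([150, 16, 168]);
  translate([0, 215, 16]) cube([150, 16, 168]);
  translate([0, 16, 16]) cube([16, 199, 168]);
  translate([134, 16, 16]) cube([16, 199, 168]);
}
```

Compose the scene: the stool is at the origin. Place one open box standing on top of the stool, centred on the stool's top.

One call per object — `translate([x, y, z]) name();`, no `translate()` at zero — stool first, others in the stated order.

stool();
translate([79, 31, 421]) open_box();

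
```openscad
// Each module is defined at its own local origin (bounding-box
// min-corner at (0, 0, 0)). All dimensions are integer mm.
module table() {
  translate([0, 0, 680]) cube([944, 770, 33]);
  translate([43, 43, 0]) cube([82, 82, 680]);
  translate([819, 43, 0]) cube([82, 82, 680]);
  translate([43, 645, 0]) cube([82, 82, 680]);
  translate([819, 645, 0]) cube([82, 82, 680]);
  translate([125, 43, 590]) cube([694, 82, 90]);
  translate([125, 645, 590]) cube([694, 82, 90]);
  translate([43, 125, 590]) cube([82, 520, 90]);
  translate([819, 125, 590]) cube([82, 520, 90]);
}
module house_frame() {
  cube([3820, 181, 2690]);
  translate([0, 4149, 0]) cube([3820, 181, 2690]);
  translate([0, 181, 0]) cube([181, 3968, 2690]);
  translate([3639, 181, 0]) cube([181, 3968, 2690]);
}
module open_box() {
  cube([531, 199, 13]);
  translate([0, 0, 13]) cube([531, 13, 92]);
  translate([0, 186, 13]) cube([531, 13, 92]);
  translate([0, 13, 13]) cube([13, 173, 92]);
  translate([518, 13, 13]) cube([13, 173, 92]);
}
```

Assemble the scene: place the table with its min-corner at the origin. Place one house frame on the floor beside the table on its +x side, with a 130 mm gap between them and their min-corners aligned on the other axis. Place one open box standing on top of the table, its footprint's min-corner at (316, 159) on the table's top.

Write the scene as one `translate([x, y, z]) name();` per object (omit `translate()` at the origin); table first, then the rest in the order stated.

table();
translate([1074, 0, 0]) house_frame();
translate([316, 159, 713]) open_box();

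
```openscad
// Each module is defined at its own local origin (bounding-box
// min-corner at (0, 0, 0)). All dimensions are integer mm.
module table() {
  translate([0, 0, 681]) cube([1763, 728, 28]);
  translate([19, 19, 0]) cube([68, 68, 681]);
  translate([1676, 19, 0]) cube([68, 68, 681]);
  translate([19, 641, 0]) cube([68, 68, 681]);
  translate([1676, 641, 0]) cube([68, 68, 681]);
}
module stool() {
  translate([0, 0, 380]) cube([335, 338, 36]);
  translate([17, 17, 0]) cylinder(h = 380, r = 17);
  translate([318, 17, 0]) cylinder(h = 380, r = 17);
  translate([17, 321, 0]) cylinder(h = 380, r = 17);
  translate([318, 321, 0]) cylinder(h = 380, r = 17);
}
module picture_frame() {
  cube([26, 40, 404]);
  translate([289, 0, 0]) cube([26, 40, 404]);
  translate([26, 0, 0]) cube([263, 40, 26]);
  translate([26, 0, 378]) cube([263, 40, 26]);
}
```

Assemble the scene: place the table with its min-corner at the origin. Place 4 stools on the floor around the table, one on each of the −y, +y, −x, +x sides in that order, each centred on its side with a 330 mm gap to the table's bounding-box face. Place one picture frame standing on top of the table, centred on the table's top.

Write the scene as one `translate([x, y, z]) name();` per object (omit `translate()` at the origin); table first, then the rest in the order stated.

table();
translate([714, -668, 0]) stool();
translate([714, 1058, 0]) stool();
translate([-665, 195, 0]) stool();
translate([2093, 195, 0]) stool();
translate([724, 344, 709]) picture_frame();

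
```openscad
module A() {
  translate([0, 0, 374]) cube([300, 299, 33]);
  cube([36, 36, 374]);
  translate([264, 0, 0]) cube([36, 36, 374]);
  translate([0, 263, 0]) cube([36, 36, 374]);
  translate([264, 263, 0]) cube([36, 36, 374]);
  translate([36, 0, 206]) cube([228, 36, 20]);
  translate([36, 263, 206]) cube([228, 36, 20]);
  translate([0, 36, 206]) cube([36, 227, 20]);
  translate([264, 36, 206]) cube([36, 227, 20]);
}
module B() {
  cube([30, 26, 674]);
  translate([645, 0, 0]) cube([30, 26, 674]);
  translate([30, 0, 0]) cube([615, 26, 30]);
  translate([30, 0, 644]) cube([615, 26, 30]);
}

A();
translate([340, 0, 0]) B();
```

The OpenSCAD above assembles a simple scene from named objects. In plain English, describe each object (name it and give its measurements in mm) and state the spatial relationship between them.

A is a simple wooden stool: a rectangular seat 300 mm (x) by 299 mm (y), 33 mm thick, top face at z = 407 mm, on four square legs, each 36×36 mm in cross-section. The legs rest on z = 0, each flush with a corner of the seat. Four stretchers, 36 mm wide and 20 mm tall, connect adjacent legs with their undersides at z = 206 mm, each running between the inner faces of the legs it joins and aligned with the legs' outer faces on the other axis.

B is a rectangular picture frame lying in the x–z plane (depth along y). The opening is 615 mm wide (x) by 614 mm tall (z), surrounded by a border 30 mm wide on all four sides. The frame is 26 mm deep and is made of two full-height vertical stiles with two horizontal rails fitted between them.

The picture frame is on the floor beside the stool on its +x side.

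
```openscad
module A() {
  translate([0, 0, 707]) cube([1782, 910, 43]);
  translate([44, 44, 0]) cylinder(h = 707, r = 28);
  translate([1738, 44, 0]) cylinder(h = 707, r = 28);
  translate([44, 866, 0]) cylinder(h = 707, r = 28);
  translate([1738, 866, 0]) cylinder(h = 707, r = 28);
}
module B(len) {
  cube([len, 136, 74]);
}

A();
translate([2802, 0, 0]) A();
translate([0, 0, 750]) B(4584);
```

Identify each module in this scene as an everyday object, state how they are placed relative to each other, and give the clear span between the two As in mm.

A is a table. B is a beam. A beam spans the tops of two tables. The clear span between the two tables is 1020 mm.

Second table starts at x = 2802; first ends at x = 1782; clear span = 2802 − 1782 = 1020 mm.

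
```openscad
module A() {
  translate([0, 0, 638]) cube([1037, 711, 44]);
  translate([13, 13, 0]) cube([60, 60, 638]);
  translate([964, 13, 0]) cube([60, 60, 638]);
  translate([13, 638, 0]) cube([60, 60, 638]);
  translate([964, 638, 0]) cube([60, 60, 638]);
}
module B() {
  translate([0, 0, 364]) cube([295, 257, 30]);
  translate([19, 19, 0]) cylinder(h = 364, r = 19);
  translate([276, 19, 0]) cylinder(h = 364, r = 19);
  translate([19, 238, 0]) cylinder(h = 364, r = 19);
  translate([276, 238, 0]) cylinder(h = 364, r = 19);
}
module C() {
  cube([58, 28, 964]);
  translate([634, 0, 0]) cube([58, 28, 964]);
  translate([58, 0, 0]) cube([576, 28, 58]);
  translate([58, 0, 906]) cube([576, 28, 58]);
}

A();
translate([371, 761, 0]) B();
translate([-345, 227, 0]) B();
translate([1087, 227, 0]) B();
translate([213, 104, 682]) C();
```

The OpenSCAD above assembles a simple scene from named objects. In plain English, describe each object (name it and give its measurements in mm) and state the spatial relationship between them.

A is a rectangular dining table. The top is 1037×711×44 mm with its upper surface at z = 682 mm. It stands on four 60×60 mm square legs, each inset 13 mm from the nearest pair of top edges, running from the floor to the underside of the top.

B is a four-legged stool. The seat is a 295×257×30 mm slab whose top surface is at z = 394 mm; four round legs, each 38 mm in diameter, run from the floor (z = 0) to the underside of the seat, each leg's axis is inset half a diameter from the nearest pair of seat edges (so the leg's bounding box is flush with the corner).

C is a picture frame with a 576×848 mm rectangular opening (x by z) and a uniform 58 mm border on every side. Frame depth is 28 mm along y. It is built from two vertical stiles running the full outside height and two horizontal rails spanning the gap between the stiles.

Three stools sit around the table at the +y, −x, +x sides. The picture frame is on top of the table.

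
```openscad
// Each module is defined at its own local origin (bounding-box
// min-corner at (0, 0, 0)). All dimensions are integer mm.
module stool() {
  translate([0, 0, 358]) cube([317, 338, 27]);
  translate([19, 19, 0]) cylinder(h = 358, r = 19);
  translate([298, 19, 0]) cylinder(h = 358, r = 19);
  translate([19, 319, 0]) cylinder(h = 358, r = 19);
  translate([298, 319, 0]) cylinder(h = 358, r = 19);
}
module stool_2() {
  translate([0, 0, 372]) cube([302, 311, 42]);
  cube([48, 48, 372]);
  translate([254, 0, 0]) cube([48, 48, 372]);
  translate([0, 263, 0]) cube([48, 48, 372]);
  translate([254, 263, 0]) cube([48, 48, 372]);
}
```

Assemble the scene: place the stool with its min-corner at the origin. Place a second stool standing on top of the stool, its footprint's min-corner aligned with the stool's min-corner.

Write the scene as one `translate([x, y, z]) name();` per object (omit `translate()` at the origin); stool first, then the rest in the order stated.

stool();
translate([0, 0, 385]) stool_2();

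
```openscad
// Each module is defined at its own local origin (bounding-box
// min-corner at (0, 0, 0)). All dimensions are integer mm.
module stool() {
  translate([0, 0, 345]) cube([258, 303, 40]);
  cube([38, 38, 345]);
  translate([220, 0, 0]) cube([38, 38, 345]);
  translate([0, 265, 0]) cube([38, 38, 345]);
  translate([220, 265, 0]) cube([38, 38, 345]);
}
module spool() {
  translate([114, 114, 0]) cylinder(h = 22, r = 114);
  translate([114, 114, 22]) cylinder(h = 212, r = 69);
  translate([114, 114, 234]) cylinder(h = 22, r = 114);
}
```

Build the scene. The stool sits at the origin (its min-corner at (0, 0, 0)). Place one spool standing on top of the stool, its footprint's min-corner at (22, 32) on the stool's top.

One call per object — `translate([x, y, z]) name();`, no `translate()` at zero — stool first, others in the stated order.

stool();
translate([22, 32, 385]) spool();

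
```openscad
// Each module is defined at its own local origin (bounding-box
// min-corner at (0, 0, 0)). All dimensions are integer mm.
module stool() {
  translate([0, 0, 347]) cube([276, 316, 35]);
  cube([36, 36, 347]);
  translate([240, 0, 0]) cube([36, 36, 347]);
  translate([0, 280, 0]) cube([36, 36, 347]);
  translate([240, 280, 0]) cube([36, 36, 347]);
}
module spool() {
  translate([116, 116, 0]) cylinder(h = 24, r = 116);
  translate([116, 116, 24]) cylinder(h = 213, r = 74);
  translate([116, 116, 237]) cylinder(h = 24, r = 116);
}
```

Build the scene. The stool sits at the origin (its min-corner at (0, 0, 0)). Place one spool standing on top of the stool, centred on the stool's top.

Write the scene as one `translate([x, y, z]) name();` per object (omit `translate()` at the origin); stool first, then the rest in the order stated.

stool();
translate([22, 42, 382]) spool();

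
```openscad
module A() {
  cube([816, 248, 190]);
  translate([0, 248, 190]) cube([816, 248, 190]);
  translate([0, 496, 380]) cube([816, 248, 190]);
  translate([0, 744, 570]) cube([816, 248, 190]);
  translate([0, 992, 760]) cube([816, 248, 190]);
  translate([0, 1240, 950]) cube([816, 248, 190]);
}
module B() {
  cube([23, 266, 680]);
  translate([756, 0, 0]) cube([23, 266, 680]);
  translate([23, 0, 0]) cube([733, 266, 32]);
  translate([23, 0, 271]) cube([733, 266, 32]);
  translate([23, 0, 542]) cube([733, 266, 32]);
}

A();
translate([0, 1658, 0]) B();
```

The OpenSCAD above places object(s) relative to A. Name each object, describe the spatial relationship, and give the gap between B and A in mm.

The bookshelf's nearest face is 170 mm from the staircase's +y face.

A is a staircase. B is a bookshelf. The bookshelf is on the floor beside the staircase on its +y side. The gap between the bookshelf and the staircase is 170 mm.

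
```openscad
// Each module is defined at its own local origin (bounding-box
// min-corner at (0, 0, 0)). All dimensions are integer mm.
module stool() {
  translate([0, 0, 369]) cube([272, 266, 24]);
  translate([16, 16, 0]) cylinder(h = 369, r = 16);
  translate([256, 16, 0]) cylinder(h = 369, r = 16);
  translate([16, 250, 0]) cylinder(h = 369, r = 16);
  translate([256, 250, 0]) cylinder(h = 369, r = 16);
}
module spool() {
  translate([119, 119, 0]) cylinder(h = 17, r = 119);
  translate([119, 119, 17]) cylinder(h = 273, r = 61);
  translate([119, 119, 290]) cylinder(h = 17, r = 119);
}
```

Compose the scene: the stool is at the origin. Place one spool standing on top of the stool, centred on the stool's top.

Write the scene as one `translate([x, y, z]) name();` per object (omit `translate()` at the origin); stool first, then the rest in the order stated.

stool();
translate([17, 14, 393]) spool();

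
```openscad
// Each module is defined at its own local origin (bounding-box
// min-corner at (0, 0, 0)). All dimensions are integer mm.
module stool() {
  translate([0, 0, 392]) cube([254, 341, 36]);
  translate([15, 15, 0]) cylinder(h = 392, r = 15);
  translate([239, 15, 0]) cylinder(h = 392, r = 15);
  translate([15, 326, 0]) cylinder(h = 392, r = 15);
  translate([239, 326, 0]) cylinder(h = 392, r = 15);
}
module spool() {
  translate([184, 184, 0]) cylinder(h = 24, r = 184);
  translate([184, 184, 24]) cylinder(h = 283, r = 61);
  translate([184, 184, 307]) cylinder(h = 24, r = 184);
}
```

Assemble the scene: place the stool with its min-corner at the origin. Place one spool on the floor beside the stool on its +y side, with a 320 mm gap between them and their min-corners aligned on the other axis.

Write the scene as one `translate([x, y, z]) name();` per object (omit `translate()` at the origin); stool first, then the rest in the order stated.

stool();
translate([0, 661, 0]) spool();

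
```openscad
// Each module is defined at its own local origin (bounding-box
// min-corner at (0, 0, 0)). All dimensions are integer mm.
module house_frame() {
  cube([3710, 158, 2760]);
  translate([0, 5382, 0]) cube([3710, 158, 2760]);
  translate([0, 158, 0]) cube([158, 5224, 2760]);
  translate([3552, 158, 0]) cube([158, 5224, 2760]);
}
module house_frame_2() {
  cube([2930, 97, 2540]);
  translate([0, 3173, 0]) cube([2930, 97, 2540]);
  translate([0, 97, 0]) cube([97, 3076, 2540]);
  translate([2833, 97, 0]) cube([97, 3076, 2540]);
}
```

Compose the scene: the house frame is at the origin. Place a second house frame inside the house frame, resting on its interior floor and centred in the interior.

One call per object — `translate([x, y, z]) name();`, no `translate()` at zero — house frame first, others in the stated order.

house_frame();
translate([390, 1135, 0]) house_frame_2();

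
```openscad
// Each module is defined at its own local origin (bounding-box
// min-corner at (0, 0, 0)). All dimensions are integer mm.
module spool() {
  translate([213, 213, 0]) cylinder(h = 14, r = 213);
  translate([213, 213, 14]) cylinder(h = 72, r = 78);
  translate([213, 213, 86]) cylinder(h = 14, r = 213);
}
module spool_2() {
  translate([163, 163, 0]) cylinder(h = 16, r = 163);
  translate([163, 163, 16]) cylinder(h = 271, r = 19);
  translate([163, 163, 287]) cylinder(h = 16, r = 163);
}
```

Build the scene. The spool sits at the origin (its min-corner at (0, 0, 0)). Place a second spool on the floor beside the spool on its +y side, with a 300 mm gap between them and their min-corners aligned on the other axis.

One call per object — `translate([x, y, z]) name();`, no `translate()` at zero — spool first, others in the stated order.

spool();
translate([0, 726, 0]) spool_2();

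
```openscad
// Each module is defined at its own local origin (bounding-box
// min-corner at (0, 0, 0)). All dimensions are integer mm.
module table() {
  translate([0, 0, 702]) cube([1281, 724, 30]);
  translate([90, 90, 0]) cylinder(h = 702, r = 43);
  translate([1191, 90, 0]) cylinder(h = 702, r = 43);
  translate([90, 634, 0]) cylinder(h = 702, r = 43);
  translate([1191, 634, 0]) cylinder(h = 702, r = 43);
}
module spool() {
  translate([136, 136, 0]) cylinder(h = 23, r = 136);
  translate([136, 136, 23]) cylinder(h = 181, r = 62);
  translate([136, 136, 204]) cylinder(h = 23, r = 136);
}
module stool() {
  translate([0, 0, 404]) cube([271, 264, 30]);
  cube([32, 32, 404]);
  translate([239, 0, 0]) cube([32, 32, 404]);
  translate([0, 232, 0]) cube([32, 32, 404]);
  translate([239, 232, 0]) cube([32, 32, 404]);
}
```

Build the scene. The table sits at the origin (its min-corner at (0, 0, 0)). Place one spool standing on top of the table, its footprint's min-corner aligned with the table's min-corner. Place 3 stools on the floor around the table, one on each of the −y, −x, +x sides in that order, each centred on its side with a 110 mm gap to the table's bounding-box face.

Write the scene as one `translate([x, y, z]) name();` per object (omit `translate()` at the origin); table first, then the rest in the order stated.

table();
translate([0, 0, 732]) spool();
translate([505, -374, 0]) stool();
translate([-381, 230, 0]) stool();
translate([1391, 230, 0]) stool();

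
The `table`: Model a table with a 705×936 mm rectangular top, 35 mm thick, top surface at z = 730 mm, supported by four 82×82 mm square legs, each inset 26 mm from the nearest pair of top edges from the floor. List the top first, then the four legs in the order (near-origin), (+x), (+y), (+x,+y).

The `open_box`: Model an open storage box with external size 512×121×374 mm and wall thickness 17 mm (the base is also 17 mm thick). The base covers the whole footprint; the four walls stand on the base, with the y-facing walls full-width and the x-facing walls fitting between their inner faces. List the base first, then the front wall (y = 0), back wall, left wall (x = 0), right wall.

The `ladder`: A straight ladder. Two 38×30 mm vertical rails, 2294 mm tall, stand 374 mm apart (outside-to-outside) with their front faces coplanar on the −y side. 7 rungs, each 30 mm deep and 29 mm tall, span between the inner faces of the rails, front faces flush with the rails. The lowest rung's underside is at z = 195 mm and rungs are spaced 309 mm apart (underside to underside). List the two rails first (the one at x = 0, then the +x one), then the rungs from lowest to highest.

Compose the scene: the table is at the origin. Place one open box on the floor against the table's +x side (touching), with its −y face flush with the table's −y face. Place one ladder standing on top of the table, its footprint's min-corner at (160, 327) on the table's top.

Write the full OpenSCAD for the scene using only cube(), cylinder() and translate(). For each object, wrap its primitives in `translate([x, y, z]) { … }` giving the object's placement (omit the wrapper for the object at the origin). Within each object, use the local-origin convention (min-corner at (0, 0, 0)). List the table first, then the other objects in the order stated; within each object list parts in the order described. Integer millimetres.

translate([0, 0, 695]) cube([705, 936, 35]);
translate([26, 26, 0]) cube([82, 82, 695]);
translate([597, 26, 0]) cube([82, 82, 695]);
translate([26, 828, 0]) cube([82, 82, 695]);
translate([597, 828, 0]) cube([82, 82, 695]);
translate([705, 0, 0]) {
  cube([512, 121, 17]);
  translate([0, 0, 17]) cube([512, 17, 357]);
  translate([0, 104, 17]) cube([512, 17, 357]);
  translate([0, 17, 17]) cube([17, 87, 357]);
  translate([495, 17, 17]) cube([17, 87, 357]);
}
translate([160, 327, 730]) {
  cube([38, 30, 2294]);
  translate([336, 0, 0]) cube([38, 30, 2294]);
  translate([38, 0, 195]) cube([298, 30, 29]);
  translate([38, 0, 504]) cube([298, 30, 29]);
  translate([38, 0, 813]) cube([298, 30, 29]);
  translate([38, 0, 1122]) cube([298, 30, 29]);
  translate([38, 0, 1431]) cube([298, 30, 29]);
  translate([38, 0, 1740]) cube([298, 30, 29]);
  translate([38, 0, 2049]) cube([298, 30, 29]);
}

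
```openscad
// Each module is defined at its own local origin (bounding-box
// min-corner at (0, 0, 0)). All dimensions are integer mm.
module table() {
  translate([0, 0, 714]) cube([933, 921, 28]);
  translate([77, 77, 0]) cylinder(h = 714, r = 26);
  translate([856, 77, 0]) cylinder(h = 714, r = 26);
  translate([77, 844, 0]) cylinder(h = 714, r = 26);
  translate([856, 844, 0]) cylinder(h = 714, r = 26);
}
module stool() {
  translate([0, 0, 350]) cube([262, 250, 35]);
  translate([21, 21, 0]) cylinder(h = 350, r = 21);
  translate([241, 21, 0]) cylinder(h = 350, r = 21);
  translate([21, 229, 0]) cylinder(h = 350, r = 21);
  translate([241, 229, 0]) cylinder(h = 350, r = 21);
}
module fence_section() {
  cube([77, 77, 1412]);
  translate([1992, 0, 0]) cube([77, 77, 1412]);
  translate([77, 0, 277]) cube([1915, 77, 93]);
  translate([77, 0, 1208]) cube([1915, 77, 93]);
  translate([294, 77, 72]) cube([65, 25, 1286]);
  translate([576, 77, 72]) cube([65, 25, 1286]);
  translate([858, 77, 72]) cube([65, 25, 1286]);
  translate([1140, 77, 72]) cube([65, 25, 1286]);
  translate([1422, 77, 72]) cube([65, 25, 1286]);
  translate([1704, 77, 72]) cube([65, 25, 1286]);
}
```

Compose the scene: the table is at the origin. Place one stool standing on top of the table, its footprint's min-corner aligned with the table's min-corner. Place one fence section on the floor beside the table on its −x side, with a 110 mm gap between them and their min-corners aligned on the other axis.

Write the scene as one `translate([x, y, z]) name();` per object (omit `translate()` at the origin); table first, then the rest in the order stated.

table();
translate([0, 0, 742]) stool();
translate([-2179, 0, 0]) fence_section();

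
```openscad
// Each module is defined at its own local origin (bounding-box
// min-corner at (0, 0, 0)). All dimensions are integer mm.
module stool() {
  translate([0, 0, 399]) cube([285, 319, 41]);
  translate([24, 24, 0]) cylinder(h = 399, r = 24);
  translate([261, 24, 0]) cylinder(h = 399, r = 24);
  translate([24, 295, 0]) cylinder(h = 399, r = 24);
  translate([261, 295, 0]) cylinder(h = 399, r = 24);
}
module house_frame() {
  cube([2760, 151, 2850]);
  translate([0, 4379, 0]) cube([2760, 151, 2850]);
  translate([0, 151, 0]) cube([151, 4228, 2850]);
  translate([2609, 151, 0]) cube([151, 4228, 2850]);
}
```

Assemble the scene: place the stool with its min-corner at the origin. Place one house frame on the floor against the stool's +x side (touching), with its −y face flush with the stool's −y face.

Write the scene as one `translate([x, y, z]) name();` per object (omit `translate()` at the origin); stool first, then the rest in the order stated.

stool();
translate([285, 0, 0]) house_frame();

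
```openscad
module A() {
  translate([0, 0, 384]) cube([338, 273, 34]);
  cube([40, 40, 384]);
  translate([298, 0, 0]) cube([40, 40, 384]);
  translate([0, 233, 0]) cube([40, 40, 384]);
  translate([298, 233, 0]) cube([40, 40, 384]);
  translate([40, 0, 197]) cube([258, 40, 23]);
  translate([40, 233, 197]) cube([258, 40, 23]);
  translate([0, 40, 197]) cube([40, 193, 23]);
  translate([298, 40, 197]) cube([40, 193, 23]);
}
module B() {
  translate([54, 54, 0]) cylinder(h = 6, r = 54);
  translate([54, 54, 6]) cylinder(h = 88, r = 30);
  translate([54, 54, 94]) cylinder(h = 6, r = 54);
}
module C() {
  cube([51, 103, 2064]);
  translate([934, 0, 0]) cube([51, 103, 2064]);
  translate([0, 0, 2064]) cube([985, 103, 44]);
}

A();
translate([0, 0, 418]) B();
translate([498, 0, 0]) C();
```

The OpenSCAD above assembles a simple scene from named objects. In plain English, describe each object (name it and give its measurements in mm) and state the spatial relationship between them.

A is a simple wooden stool: a rectangular seat 338 mm (x) by 273 mm (y), 34 mm thick, top face at z = 418 mm, on four square legs, each 40×40 mm in cross-section. The legs rest on z = 0, each flush with a corner of the seat. Four stretchers, 40 mm wide and 23 mm tall, connect adjacent legs with their undersides at z = 197 mm, each running between the inner faces of the legs it joins and aligned with the legs' outer faces on the other axis.

B is a spool: two coaxial disc flanges of radius 54 mm and thickness 6 mm, joined by a core cylinder of radius 30 mm and height 88 mm. The lower flange rests on z = 0 and the three cylinders share a vertical axis.

C is a rectangular door frame: two vertical jambs of 51×103 mm section, 2064 mm tall, with a clear opening 883 mm wide between their inner faces. A header 44 mm tall and 103 mm deep lies on top of the jambs and spans the full outside width.

The spool is on top of the stool. The door frame is on the floor beside the stool on its +x side.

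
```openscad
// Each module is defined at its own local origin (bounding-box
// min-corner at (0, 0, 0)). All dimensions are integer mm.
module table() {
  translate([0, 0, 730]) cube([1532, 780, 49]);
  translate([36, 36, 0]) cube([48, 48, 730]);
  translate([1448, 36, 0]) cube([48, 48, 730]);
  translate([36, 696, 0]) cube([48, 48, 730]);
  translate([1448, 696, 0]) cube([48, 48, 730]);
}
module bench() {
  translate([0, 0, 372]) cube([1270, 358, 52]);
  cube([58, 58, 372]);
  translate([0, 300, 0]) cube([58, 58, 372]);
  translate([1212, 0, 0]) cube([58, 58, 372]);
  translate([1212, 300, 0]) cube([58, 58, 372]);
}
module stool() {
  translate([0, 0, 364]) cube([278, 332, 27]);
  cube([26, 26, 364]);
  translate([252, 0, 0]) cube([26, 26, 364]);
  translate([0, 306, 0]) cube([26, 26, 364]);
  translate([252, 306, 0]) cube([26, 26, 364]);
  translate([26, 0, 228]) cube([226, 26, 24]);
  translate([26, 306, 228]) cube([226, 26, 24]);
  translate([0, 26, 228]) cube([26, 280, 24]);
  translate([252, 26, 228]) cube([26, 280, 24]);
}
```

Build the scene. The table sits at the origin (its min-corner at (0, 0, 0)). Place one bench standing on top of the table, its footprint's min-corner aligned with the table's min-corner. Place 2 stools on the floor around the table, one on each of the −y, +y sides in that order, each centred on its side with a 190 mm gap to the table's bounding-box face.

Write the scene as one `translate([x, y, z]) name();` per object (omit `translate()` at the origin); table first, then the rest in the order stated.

table();
translate([0, 0, 779]) bench();
translate([627, -522, 0]) stool();
translate([627, 970, 0]) stool();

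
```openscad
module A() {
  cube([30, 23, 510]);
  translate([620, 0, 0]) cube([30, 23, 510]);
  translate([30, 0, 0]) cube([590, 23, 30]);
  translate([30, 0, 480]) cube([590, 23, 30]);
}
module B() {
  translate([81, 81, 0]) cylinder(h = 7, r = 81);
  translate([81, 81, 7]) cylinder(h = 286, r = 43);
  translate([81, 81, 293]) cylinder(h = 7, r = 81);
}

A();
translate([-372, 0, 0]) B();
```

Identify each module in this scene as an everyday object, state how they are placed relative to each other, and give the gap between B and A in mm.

A is a picture frame. B is a spool. The spool is on the floor beside the picture frame on its −x side. The gap between the spool and the picture frame is 210 mm.

The spool's nearest face is 210 mm from the picture frame's −x face.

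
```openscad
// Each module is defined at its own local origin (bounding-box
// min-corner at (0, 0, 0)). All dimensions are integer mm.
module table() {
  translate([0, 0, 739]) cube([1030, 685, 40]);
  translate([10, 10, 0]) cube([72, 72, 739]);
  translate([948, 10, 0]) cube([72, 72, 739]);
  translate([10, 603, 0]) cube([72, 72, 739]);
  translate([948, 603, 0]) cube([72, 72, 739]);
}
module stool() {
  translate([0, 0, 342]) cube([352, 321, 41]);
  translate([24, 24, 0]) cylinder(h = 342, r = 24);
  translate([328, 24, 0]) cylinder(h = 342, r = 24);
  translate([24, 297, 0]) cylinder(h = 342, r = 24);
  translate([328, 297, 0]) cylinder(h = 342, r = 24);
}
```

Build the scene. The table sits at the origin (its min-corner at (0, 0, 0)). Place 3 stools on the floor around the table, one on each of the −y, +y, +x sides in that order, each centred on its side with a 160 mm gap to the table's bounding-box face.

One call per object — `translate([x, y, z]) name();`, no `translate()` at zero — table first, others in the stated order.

table();
translate([339, -481, 0]) stool();
translate([339, 845, 0]) stool();
translate([1190, 182, 0]) stool();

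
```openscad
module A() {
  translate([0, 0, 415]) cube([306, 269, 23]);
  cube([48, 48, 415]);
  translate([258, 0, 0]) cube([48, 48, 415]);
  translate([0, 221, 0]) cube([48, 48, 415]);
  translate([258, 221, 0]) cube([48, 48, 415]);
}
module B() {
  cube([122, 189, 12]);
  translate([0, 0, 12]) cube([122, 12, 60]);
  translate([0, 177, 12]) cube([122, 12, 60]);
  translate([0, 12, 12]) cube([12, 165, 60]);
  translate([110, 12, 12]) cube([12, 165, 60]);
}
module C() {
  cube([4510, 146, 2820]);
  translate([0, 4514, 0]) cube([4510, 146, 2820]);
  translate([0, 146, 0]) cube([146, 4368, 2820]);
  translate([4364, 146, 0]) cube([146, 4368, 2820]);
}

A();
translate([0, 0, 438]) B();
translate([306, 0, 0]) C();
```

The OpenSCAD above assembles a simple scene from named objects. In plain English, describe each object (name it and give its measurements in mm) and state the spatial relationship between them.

A is a four-legged stool. The seat is a 306×269×23 mm slab whose top surface is at z = 438 mm; four square legs, each 48×48 mm in cross-section, run from the floor (z = 0) to the underside of the seat, each flush with a corner of the seat.

B is an open storage box with external size 122×189×72 mm and wall thickness 12 mm (the base is also 12 mm thick). The base covers the whole footprint; the four walls stand on the base, with the y-facing walls full-width and the x-facing walls fitting between their inner faces.

C is a box-shaped house frame (walls only): outside footprint 4510×4660 mm, wall height 2820 mm, wall thickness 146 mm. The two y-facing walls run the full x-width; the two x-facing walls fit between the inner faces of the y-facing walls.

The open box is on top of the stool. The house frame is against the stool's +x side, with their −y faces flush.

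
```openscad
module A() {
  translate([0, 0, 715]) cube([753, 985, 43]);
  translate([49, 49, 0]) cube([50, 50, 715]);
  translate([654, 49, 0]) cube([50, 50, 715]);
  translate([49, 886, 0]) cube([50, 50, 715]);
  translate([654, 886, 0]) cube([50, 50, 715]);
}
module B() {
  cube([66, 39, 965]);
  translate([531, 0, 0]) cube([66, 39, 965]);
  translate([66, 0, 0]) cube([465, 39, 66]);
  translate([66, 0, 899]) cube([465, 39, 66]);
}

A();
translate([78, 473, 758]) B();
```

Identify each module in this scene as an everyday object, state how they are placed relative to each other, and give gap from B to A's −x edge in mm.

A is a table. B is a picture frame. The picture frame is on top of the table, centred. The gap from the picture frame to the table's −x edge is 78 mm.

The picture frame's min-x is at 78; the table's min-x is 0; gap = 78 mm.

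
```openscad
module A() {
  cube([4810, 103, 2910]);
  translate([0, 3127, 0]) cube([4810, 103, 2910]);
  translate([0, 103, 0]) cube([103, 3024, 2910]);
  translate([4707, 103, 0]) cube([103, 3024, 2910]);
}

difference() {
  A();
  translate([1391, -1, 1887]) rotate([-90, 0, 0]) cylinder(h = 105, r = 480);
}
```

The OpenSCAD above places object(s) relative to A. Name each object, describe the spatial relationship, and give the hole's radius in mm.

The subtracted cylinder has r = 480 mm.

A is a house frame. The house frame has a circular hole through its front wall. The hole's radius is 480 mm.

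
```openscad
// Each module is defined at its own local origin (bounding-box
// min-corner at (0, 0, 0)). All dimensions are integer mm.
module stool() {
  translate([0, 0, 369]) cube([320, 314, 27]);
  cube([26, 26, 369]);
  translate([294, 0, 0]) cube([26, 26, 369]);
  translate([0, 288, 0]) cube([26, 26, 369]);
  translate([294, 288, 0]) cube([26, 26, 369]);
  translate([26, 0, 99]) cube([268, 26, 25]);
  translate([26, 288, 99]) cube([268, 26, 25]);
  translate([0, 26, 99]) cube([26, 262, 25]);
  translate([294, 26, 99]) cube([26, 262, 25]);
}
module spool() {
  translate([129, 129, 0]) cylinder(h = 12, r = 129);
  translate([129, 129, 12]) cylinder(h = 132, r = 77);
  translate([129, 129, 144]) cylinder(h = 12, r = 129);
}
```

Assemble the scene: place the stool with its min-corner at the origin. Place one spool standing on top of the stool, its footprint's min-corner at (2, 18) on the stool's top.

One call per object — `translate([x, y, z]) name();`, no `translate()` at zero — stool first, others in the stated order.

stool();
translate([2, 18, 396]) spool();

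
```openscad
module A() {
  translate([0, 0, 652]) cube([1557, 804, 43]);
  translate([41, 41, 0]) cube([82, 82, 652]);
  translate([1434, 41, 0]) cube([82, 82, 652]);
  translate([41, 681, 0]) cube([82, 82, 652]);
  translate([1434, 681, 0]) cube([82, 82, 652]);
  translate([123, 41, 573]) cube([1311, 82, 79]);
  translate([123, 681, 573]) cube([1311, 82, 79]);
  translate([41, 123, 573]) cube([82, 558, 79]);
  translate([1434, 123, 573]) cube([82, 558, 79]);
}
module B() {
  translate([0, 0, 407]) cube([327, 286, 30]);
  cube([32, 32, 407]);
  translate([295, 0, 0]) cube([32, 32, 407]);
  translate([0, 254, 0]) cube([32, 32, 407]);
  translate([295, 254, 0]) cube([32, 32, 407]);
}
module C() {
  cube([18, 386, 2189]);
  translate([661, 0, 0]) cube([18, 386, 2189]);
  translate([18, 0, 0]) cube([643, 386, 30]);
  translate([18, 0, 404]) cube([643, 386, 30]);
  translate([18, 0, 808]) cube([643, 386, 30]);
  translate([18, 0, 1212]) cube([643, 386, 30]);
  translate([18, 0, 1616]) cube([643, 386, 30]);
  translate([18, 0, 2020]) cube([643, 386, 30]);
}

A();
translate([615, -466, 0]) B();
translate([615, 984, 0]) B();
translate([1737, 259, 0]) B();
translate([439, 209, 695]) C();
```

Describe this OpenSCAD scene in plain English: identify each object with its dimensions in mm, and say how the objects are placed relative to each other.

A is a table with a 1557×804 mm rectangular top, 43 mm thick, top surface at z = 695 mm, supported by four 82×82 mm square legs, each inset 41 mm from the nearest pair of top edges, running from the floor. Four apron rails, 82 mm thick and 79 mm tall, run between adjacent legs with their top edges flush with the underside of the top and their outer faces flush with the legs' outer faces.

B is a four-legged stool. The seat is 327×286 mm, 30 mm thick, top at z = 437 mm. It stands on four square legs, each 32×32 mm in cross-section, from z = 0 to the seat underside, each flush with a corner of the seat.

C is an open bookshelf. Two side panels, each 18 mm thick, 386 mm deep and 2189 mm tall, stand 679 mm apart (outside-to-outside). Between them sit 6 shelves, each 30 mm thick and 386 mm deep, spanning the full gap between the sides. The bottom shelf rests on the floor (its underside at z = 0) and the clear gap between one shelf's top and the next shelf's underside is 374 mm.

Three stools sit around the table at the −y, +y, +x sides. The bookshelf is on top of the table, centred.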